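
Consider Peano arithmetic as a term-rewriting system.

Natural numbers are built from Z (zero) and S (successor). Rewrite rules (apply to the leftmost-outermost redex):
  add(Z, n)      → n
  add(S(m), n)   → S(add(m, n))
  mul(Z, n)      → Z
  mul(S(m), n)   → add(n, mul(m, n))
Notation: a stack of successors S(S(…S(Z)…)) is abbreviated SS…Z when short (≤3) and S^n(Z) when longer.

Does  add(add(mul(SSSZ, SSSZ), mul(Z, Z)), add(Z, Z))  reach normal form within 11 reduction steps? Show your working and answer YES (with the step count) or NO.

  start: add(add(mul(SSSZ, SSSZ), mul(Z, Z)), add(Z, Z))
  →1  add(add(add(SSSZ, mul(SSZ, SSSZ)), mul(Z, Z)), add(Z, Z))
  →2  add(add(S(add(SSZ, mul(SSZ, SSSZ))), mul(Z, Z)), add(Z, Z))
  →3  add(S(add(add(SSZ, mul(SSZ, SSSZ)), mul(Z, Z))), add(Z, Z))
  →4  S(add(add(add(SSZ, mul(SSZ, SSSZ)), mul(Z, Z)), add(Z, Z)))
  →5  S(add(add(S(add(SZ, mul(SSZ, SSSZ))), mul(Z, Z)), add(Z, Z)))
  →6  S(add(S(add(add(SZ, mul(SSZ, SSSZ)), mul(Z, Z))), add(Z, Z)))
  →7  S(S(add(add(add(SZ, mul(SSZ, SSSZ)), mul(Z, Z)), add(Z, Z))))
  →8  S(S(add(add(S(add(Z, mul(SSZ, SSSZ))), mul(Z, Z)), add(Z, Z))))
  →9  S(S(add(S(add(add(Z, mul(SSZ, SSSZ)), mul(Z, Z))), add(Z, Z))))
  →10  S(S(S(add(add(add(Z, mul(SSZ, SSSZ)), mul(Z, Z)), add(Z, Z)))))
  →11  S(S(S(add(add(mul(SSZ, SSSZ), mul(Z, Z)), add(Z, Z)))))

Answer: NO — after 11 steps the term is S(S(S(add(add(mul(SSZ, SSSZ), mul(Z, Z)), add(Z, Z))))), not yet normal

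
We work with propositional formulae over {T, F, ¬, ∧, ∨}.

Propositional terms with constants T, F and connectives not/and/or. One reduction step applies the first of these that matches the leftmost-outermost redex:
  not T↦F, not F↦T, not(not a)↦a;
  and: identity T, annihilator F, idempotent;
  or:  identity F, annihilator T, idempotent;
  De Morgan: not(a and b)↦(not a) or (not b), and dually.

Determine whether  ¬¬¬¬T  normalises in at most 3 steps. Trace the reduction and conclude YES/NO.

Answer: YES — reaches normal form T in 2 ≤ 3 steps

Reduction:
  start: ¬¬¬¬T
  step 1: ¬¬T
  step 2: T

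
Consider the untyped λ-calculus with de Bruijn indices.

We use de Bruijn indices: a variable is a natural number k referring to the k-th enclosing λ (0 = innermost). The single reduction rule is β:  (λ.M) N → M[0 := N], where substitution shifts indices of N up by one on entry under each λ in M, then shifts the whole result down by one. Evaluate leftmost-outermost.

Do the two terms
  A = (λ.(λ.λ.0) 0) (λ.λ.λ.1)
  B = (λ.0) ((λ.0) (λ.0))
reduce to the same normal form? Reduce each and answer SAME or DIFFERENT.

Answer: SAME — A ⇓ λ.0, B ⇓ λ.0

Derivation:
Term A:
  start: (λ.(λ.λ.0) 0) (λ.λ.λ.1)
  step 1: (λ.λ.0) (λ.λ.λ.1)
  step 2: λ.0

Term B:
  start: (λ.0) ((λ.0) (λ.0))
  step 1: (λ.0) (λ.0)
  step 2: λ.0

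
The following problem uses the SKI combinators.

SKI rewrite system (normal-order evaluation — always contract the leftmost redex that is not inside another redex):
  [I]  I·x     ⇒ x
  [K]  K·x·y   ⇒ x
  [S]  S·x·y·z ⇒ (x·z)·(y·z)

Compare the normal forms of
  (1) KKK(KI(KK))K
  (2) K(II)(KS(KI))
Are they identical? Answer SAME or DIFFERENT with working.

Term A:
  start: KKK(KI(KK))K
  →1  K(KI(KK))K
  →2  KI(KK)
  →3  I

Term B:
  start: K(II)(KS(KI))
  →1  II
  →2  I

Answer: SAME — A ⇓ I, B ⇓ I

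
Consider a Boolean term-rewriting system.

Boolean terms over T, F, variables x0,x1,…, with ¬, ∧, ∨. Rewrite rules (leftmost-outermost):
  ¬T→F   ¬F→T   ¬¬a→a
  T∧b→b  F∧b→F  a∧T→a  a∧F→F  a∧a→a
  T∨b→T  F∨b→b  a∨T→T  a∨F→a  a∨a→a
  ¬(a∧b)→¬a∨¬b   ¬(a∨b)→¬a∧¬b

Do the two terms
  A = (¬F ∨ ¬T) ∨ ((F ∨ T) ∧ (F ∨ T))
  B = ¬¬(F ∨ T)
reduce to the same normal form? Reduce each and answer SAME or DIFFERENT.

Answer: SAME — A ⇓ T, B ⇓ T

Reduction:
Term A:
  start: (¬F ∨ ¬T) ∨ ((F ∨ T) ∧ (F ∨ T))
  →1  (T ∨ ¬T) ∨ ((F ∨ T) ∧ (F ∨ T))
  →2  T ∨ ((F ∨ T) ∧ (F ∨ T))
  →3  T

Term B:
  start: ¬¬(F ∨ T)
  →1  F ∨ T
  →2  T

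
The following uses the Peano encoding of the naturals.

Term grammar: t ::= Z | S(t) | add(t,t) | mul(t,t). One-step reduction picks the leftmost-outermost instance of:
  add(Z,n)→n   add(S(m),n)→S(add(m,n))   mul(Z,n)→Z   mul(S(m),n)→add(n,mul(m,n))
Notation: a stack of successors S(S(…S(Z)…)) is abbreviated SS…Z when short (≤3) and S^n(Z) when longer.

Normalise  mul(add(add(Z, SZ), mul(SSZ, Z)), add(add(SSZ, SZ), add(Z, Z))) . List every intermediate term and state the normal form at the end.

Answer: normal form = SSSZ  (in 22 steps)

Derivation:
  start: mul(add(add(Z, SZ), mul(SSZ, Z)), add(add(SSZ, SZ), add(Z, Z)))
  →1  mul(add(SZ, mul(SSZ, Z)), add(add(SSZ, SZ), add(Z, Z)))
  →2  mul(S(add(Z, mul(SSZ, Z))), add(add(SSZ, SZ), add(Z, Z)))
  →3  add(add(add(SSZ, SZ), add(Z, Z)), mul(add(Z, mul(SSZ, Z)), add(add(SSZ, SZ), add(Z, Z))))
  →4  add(add(S(add(SZ, SZ)), add(Z, Z)), mul(add(Z, mul(SSZ, Z)), add(add(SSZ, SZ), add(Z, Z))))
  →5  add(S(add(add(SZ, SZ), add(Z, Z))), mul(add(Z, mul(SSZ, Z)), add(add(SSZ, SZ), add(Z, Z))))
  →6  S(add(add(add(SZ, SZ), add(Z, Z)), mul(add(Z, mul(SSZ, Z)), add(add(SSZ, SZ), add(Z, Z)))))
  →7  S(add(add(S(add(Z, SZ)), add(Z, Z)), mul(add(Z, mul(SSZ, Z)), add(add(SSZ, SZ), add(Z, Z)))))
  →8  S(add(S(add(add(Z, SZ), add(Z, Z))), mul(add(Z, mul(SSZ, Z)), add(add(SSZ, SZ), add(Z, Z)))))
  →9  S(S(add(add(add(Z, SZ), add(Z, Z)), mul(add(Z, mul(SSZ, Z)), add(add(SSZ, SZ), add(Z, Z))))))
  →10  S(S(add(add(SZ, add(Z, Z)), mul(add(Z, mul(SSZ, Z)), add(add(SSZ, SZ), add(Z, Z))))))
  →11  S(S(add(S(add(Z, add(Z, Z))), mul(add(Z, mul(SSZ, Z)), add(add(SSZ, SZ), add(Z, Z))))))
  →12  S(S(S(add(add(Z, add(Z, Z)), mul(add(Z, mul(SSZ, Z)), add(add(SSZ, SZ), add(Z, Z)))))))
  →13  S(S(S(add(add(Z, Z), mul(add(Z, mul(SSZ, Z)), add(add(SSZ, SZ), add(Z, Z)))))))
  →14  S(S(S(add(Z, mul(add(Z, mul(SSZ, Z)), add(add(SSZ, SZ), add(Z, Z)))))))
  →15  S(S(S(mul(add(Z, mul(SSZ, Z)), add(add(SSZ, SZ), add(Z, Z))))))
  →16  S(S(S(mul(mul(SSZ, Z), add(add(SSZ, SZ), add(Z, Z))))))
  →17  S(S(S(mul(add(Z, mul(SZ, Z)), add(add(SSZ, SZ), add(Z, Z))))))
  →18  S(S(S(mul(mul(SZ, Z), add(add(SSZ, SZ), add(Z, Z))))))
  →19  S(S(S(mul(add(Z, mul(Z, Z)), add(add(SSZ, SZ), add(Z, Z))))))
  →20  S(S(S(mul(mul(Z, Z), add(add(SSZ, SZ), add(Z, Z))))))
  →21  S(S(S(mul(Z, add(add(SSZ, SZ), add(Z, Z))))))
  →22  SSSZ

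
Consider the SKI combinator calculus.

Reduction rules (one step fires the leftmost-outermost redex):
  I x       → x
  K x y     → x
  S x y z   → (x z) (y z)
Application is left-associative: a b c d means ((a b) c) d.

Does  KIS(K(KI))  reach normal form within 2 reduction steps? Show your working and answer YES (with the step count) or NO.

Answer: YES — reaches normal form K(KI) in 2 ≤ 2 steps

Reduction:
  start: KIS(K(KI))
  [1] I(K(KI))
  [2] K(KI)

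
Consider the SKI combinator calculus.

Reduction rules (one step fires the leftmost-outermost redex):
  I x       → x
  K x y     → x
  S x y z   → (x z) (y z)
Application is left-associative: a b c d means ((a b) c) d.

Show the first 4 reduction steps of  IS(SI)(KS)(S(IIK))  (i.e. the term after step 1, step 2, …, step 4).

Answer: after 4 steps: KS(S(IIK))(S(IIK)(KS(S(IIK))))

Working:
  start: IS(SI)(KS)(S(IIK))
  [1] S(SI)(KS)(S(IIK))
  [2] SI(S(IIK))(KS(S(IIK)))
  [3] I(KS(S(IIK)))(S(IIK)(KS(S(IIK))))
  [4] KS(S(IIK))(S(IIK)(KS(S(IIK))))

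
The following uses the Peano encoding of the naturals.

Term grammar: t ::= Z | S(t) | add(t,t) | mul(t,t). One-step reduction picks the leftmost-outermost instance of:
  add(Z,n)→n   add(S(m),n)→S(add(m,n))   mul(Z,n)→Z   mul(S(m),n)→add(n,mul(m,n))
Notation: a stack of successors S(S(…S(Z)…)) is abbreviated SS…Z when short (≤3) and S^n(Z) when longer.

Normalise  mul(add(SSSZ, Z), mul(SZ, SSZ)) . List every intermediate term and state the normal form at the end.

  start: mul(add(SSSZ, Z), mul(SZ, SSZ))
  →1  mul(S(add(SSZ, Z)), mul(SZ, SSZ))
  →2  add(mul(SZ, SSZ), mul(add(SSZ, Z), mul(SZ, SSZ)))
  →3  add(add(SSZ, mul(Z, SSZ)), mul(add(SSZ, Z), mul(SZ, SSZ)))
  →4  add(S(add(SZ, mul(Z, SSZ))), mul(add(SSZ, Z), mul(SZ, SSZ)))
  →5  S(add(add(SZ, mul(Z, SSZ)), mul(add(SSZ, Z), mul(SZ, SSZ))))
  →6  S(add(S(add(Z, mul(Z, SSZ))), mul(add(SSZ, Z), mul(SZ, SSZ))))
  →7  S(S(add(add(Z, mul(Z, SSZ)), mul(add(SSZ, Z), mul(SZ, SSZ)))))
  →8  S(S(add(mul(Z, SSZ), mul(add(SSZ, Z), mul(SZ, SSZ)))))
  →9  S(S(add(Z, mul(add(SSZ, Z), mul(SZ, SSZ)))))
  →10  S(S(mul(add(SSZ, Z), mul(SZ, SSZ))))
  →11  S(S(mul(S(add(SZ, Z)), mul(SZ, SSZ))))
  →12  S(S(add(mul(SZ, SSZ), mul(add(SZ, Z), mul(SZ, SSZ)))))
  →13  S(S(add(add(SSZ, mul(Z, SSZ)), mul(add(SZ, Z), mul(SZ, SSZ)))))
  →14  S(S(add(S(add(SZ, mul(Z, SSZ))), mul(add(SZ, Z), mul(SZ, SSZ)))))
  →15  S(S(S(add(add(SZ, mul(Z, SSZ)), mul(add(SZ, Z), mul(SZ, SSZ))))))
  →16  S(S(S(add(S(add(Z, mul(Z, SSZ))), mul(add(SZ, Z), mul(SZ, SSZ))))))
  →17  S(S(S(S(add(add(Z, mul(Z, SSZ)), mul(add(SZ, Z), mul(SZ, SSZ)))))))
  →18  S(S(S(S(add(mul(Z, SSZ), mul(add(SZ, Z), mul(SZ, SSZ)))))))
  →19  S(S(S(S(add(Z, mul(add(SZ, Z), mul(SZ, SSZ)))))))
  →20  S(S(S(S(mul(add(SZ, Z), mul(SZ, SSZ))))))
  →21  S(S(S(S(mul(S(add(Z, Z)), mul(SZ, SSZ))))))
  →22  S(S(S(S(add(mul(SZ, SSZ), mul(add(Z, Z), mul(SZ, SSZ)))))))
  →23  S(S(S(S(add(add(SSZ, mul(Z, SSZ)), mul(add(Z, Z), mul(SZ, SSZ)))))))
  →24  S(S(S(S(add(S(add(SZ, mul(Z, SSZ))), mul(add(Z, Z), mul(SZ, SSZ)))))))
  →25  S(S(S(S(S(add(add(SZ, mul(Z, SSZ)), mul(add(Z, Z), mul(SZ, SSZ))))))))
  →26  S(S(S(S(S(add(S(add(Z, mul(Z, SSZ))), mul(add(Z, Z), mul(SZ, SSZ))))))))
  →27  S(S(S(S(S(S(add(add(Z, mul(Z, SSZ)), mul(add(Z, Z), mul(SZ, SSZ)))))))))
  →28  S(S(S(S(S(S(add(mul(Z, SSZ), mul(add(Z, Z), mul(SZ, SSZ)))))))))
  →29  S(S(S(S(S(S(add(Z, mul(add(Z, Z), mul(SZ, SSZ)))))))))
  →30  S(S(S(S(S(S(mul(add(Z, Z), mul(SZ, SSZ))))))))
  →31  S(S(S(S(S(S(mul(Z, mul(SZ, SSZ))))))))
  →32  S^6(Z)

Answer: normal form = S^6(Z)  (in 32 steps)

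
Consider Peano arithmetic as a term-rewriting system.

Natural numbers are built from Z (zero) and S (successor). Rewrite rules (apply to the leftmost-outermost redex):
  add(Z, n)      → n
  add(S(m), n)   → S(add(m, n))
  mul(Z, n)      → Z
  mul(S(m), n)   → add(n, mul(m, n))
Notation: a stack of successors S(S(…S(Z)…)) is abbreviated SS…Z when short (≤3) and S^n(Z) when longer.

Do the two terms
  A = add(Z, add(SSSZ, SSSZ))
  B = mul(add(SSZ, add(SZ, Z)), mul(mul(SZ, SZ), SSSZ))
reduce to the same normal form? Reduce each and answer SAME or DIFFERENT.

Answer: DIFFERENT — A ⇓ S^6(Z), B ⇓ S^9(Z)

Working:
Term A:
  start: add(Z, add(SSSZ, SSSZ))
  →1  add(SSSZ, SSSZ)
  →2  S(add(SSZ, SSSZ))
  →3  S(S(add(SZ, SSSZ)))
  →4  S(S(S(add(Z, SSSZ))))
  →5  S^6(Z)

Term B:
  start: mul(add(SSZ, add(SZ, Z)), mul(mul(SZ, SZ), SSSZ))
  →1  mul(S(add(SZ, add(SZ, Z))), mul(mul(SZ, SZ), SSSZ))
  →2  add(mul(mul(SZ, SZ), SSSZ), mul(add(SZ, add(SZ, Z)), mul(mul(SZ, SZ), SSSZ)))
  →3  add(mul(add(SZ, mul(Z, SZ)), SSSZ), mul(add(SZ, add(SZ, Z)), mul(mul(SZ, SZ), SSSZ)))
  →4  add(mul(S(add(Z, mul(Z, SZ))), SSSZ), mul(add(SZ, add(SZ, Z)), mul(mul(SZ, SZ), SSSZ)))
  →5  add(add(SSSZ, mul(add(Z, mul(Z, SZ)), SSSZ)), mul(add(SZ, add(SZ, Z)), mul(mul(SZ, SZ), SSSZ)))
  →6  add(S(add(SSZ, mul(add(Z, mul(Z, SZ)), SSSZ))), mul(add(SZ, add(SZ, Z)), mul(mul(SZ, SZ), SSSZ)))
  →7  S(add(add(SSZ, mul(add(Z, mul(Z, SZ)), SSSZ)), mul(add(SZ, add(SZ, Z)), mul(mul(SZ, SZ), SSSZ))))
  →8  S(add(S(add(SZ, mul(add(Z, mul(Z, SZ)), SSSZ))), mul(add(SZ, add(SZ, Z)), mul(mul(SZ, SZ), SSSZ))))
  →9  S(S(add(add(SZ, mul(add(Z, mul(Z, SZ)), SSSZ)), mul(add(SZ, add(SZ, Z)), mul(mul(SZ, SZ), SSSZ)))))
  →10  S(S(add(S(add(Z, mul(add(Z, mul(Z, SZ)), SSSZ))), mul(add(SZ, add(SZ, Z)), mul(mul(SZ, SZ), SSSZ)))))
  →11  S(S(S(add(add(Z, mul(add(Z, mul(Z, SZ)), SSSZ)), mul(add(SZ, add(SZ, Z)), mul(mul(SZ, SZ), SSSZ))))))
  →12  S(S(S(add(mul(add(Z, mul(Z, SZ)), SSSZ), mul(add(SZ, add(SZ, Z)), mul(mul(SZ, SZ), SSSZ))))))
  →13  S(S(S(add(mul(mul(Z, SZ), SSSZ), mul(add(SZ, add(SZ, Z)), mul(mul(SZ, SZ), SSSZ))))))
  →14  S(S(S(add(mul(Z, SSSZ), mul(add(SZ, add(SZ, Z)), mul(mul(SZ, SZ), SSSZ))))))
  →15  S(S(S(add(Z, mul(add(SZ, add(SZ, Z)), mul(mul(SZ, SZ), SSSZ))))))
  →16  S(S(S(mul(add(SZ, add(SZ, Z)), mul(mul(SZ, SZ), SSSZ)))))
  →17  S(S(S(mul(S(add(Z, add(SZ, Z))), mul(mul(SZ, SZ), SSSZ)))))
  →18  S(S(S(add(mul(mul(SZ, SZ), SSSZ), mul(add(Z, add(SZ, Z)), mul(mul(SZ, SZ), SSSZ))))))
  →19  S(S(S(add(mul(add(SZ, mul(Z, SZ)), SSSZ), mul(add(Z, add(SZ, Z)), mul(mul(SZ, SZ), SSSZ))))))
  →20  S(S(S(add(mul(S(add(Z, mul(Z, SZ))), SSSZ), mul(add(Z, add(SZ, Z)), mul(mul(SZ, SZ), SSSZ))))))
  →21  S(S(S(add(add(SSSZ, mul(add(Z, mul(Z, SZ)), SSSZ)), mul(add(Z, add(SZ, Z)), mul(mul(SZ, SZ), SSSZ))))))
  →22  S(S(S(add(S(add(SSZ, mul(add(Z, mul(Z, SZ)), SSSZ))), mul(add(Z, add(SZ, Z)), mul(mul(SZ, SZ), SSSZ))))))
  →23  S(S(S(S(add(add(SSZ, mul(add(Z, mul(Z, SZ)), SSSZ)), mul(add(Z, add(SZ, Z)), mul(mul(SZ, SZ), SSSZ)))))))
  →24  S(S(S(S(add(S(add(SZ, mul(add(Z, mul(Z, SZ)), SSSZ))), mul(add(Z, add(SZ, Z)), mul(mul(SZ, SZ), SSSZ)))))))
  →25  S(S(S(S(S(add(add(SZ, mul(add(Z, mul(Z, SZ)), SSSZ)), mul(add(Z, add(SZ, Z)), mul(mul(SZ, SZ), SSSZ))))))))
  →26  S(S(S(S(S(add(S(add(Z, mul(add(Z, mul(Z, SZ)), SSSZ))), mul(add(Z, add(SZ, Z)), mul(mul(SZ, SZ), SSSZ))))))))
  →27  S(S(S(S(S(S(add(add(Z, mul(add(Z, mul(Z, SZ)), SSSZ)), mul(add(Z, add(SZ, Z)), mul(mul(SZ, SZ), SSSZ)))))))))
  →28  S(S(S(S(S(S(add(mul(add(Z, mul(Z, SZ)), SSSZ), mul(add(Z, add(SZ, Z)), mul(mul(SZ, SZ), SSSZ)))))))))
  →29  S(S(S(S(S(S(add(mul(mul(Z, SZ), SSSZ), mul(add(Z, add(SZ, Z)), mul(mul(SZ, SZ), SSSZ)))))))))
  →30  S(S(S(S(S(S(add(mul(Z, SSSZ), mul(add(Z, add(SZ, Z)), mul(mul(SZ, SZ), SSSZ)))))))))
  →31  S(S(S(S(S(S(add(Z, mul(add(Z, add(SZ, Z)), mul(mul(SZ, SZ), SSSZ)))))))))
  →32  S(S(S(S(S(S(mul(add(Z, add(SZ, Z)), mul(mul(SZ, SZ), SSSZ))))))))
  →33  S(S(S(S(S(S(mul(add(SZ, Z), mul(mul(SZ, SZ), SSSZ))))))))
  →34  S(S(S(S(S(S(mul(S(add(Z, Z)), mul(mul(SZ, SZ), SSSZ))))))))
  →35  S(S(S(S(S(S(add(mul(mul(SZ, SZ), SSSZ), mul(add(Z, Z), mul(mul(SZ, SZ), SSSZ)))))))))
  →36  S(S(S(S(S(S(add(mul(add(SZ, mul(Z, SZ)), SSSZ), mul(add(Z, Z), mul(mul(SZ, SZ), SSSZ)))))))))
  →37  S(S(S(S(S(S(add(mul(S(add(Z, mul(Z, SZ))), SSSZ), mul(add(Z, Z), mul(mul(SZ, SZ), SSSZ)))))))))
  →38  S(S(S(S(S(S(add(add(SSSZ, mul(add(Z, mul(Z, SZ)), SSSZ)), mul(add(Z, Z), mul(mul(SZ, SZ), SSSZ)))))))))
  →39  S(S(S(S(S(S(add(S(add(SSZ, mul(add(Z, mul(Z, SZ)), SSSZ))), mul(add(Z, Z), mul(mul(SZ, SZ), SSSZ)))))))))
  →40  S(S(S(S(S(S(S(add(add(SSZ, mul(add(Z, mul(Z, SZ)), SSSZ)), mul(add(Z, Z), mul(mul(SZ, SZ), SSSZ))))))))))
  →41  S(S(S(S(S(S(S(add(S(add(SZ, mul(add(Z, mul(Z, SZ)), SSSZ))), mul(add(Z, Z), mul(mul(SZ, SZ), SSSZ))))))))))
  →42  S(S(S(S(S(S(S(S(add(add(SZ, mul(add(Z, mul(Z, SZ)), SSSZ)), mul(add(Z, Z), mul(mul(SZ, SZ), SSSZ)))))))))))
  →43  S(S(S(S(S(S(S(S(add(S(add(Z, mul(add(Z, mul(Z, SZ)), SSSZ))), mul(add(Z, Z), mul(mul(SZ, SZ), SSSZ)))))))))))
  →44  S(S(S(S(S(S(S(S(S(add(add(Z, mul(add(Z, mul(Z, SZ)), SSSZ)), mul(add(Z, Z), mul(mul(SZ, SZ), SSSZ))))))))))))
  →45  S(S(S(S(S(S(S(S(S(add(mul(add(Z, mul(Z, SZ)), SSSZ), mul(add(Z, Z), mul(mul(SZ, SZ), SSSZ))))))))))))
  →46  S(S(S(S(S(S(S(S(S(add(mul(mul(Z, SZ), SSSZ), mul(add(Z, Z), mul(mul(SZ, SZ), SSSZ))))))))))))
  →47  S(S(S(S(S(S(S(S(S(add(mul(Z, SSSZ), mul(add(Z, Z), mul(mul(SZ, SZ), SSSZ))))))))))))
  →48  S(S(S(S(S(S(S(S(S(add(Z, mul(add(Z, Z), mul(mul(SZ, SZ), SSSZ))))))))))))
  →49  S(S(S(S(S(S(S(S(S(mul(add(Z, Z), mul(mul(SZ, SZ), SSSZ)))))))))))
  →50  S(S(S(S(S(S(S(S(S(mul(Z, mul(mul(SZ, SZ), SSSZ)))))))))))
  →51  S^9(Z)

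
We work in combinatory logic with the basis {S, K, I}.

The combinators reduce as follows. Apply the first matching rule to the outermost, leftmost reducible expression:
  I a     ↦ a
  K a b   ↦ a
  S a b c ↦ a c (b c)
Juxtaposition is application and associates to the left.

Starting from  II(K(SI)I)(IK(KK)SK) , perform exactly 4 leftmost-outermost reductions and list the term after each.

  start: II(K(SI)I)(IK(KK)SK)
  [1] I(K(SI)I)(IK(KK)SK)
  [2] K(SI)I(IK(KK)SK)
  [3] SI(IK(KK)SK)
  [4] SI(K(KK)SK)

Answer: after 4 steps: SI(K(KK)SK)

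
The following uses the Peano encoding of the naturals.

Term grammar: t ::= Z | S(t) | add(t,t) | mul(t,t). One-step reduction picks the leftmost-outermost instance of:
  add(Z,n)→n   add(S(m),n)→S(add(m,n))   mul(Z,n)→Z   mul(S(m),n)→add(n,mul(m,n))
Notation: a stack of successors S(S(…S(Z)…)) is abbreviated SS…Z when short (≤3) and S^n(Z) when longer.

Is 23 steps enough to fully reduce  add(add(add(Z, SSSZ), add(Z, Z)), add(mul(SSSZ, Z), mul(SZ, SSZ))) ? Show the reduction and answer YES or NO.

  start: add(add(add(Z, SSSZ), add(Z, Z)), add(mul(SSSZ, Z), mul(SZ, SSZ)))
  →1  add(add(SSSZ, add(Z, Z)), add(mul(SSSZ, Z), mul(SZ, SSZ)))
  →2  add(S(add(SSZ, add(Z, Z))), add(mul(SSSZ, Z), mul(SZ, SSZ)))
  →3  S(add(add(SSZ, add(Z, Z)), add(mul(SSSZ, Z), mul(SZ, SSZ))))
  →4  S(add(S(add(SZ, add(Z, Z))), add(mul(SSSZ, Z), mul(SZ, SSZ))))
  →5  S(S(add(add(SZ, add(Z, Z)), add(mul(SSSZ, Z), mul(SZ, SSZ)))))
  →6  S(S(add(S(add(Z, add(Z, Z))), add(mul(SSSZ, Z), mul(SZ, SSZ)))))
  →7  S(S(S(add(add(Z, add(Z, Z)), add(mul(SSSZ, Z), mul(SZ, SSZ))))))
  →8  S(S(S(add(add(Z, Z), add(mul(SSSZ, Z), mul(SZ, SSZ))))))
  →9  S(S(S(add(Z, add(mul(SSSZ, Z), mul(SZ, SSZ))))))
  →10  S(S(S(add(mul(SSSZ, Z), mul(SZ, SSZ)))))
  →11  S(S(S(add(add(Z, mul(SSZ, Z)), mul(SZ, SSZ)))))
  →12  S(S(S(add(mul(SSZ, Z), mul(SZ, SSZ)))))
  →13  S(S(S(add(add(Z, mul(SZ, Z)), mul(SZ, SSZ)))))
  →14  S(S(S(add(mul(SZ, Z), mul(SZ, SSZ)))))
  →15  S(S(S(add(add(Z, mul(Z, Z)), mul(SZ, SSZ)))))
  →16  S(S(S(add(mul(Z, Z), mul(SZ, SSZ)))))
  →17  S(S(S(add(Z, mul(SZ, SSZ)))))
  →18  S(S(S(mul(SZ, SSZ))))
  →19  S(S(S(add(SSZ, mul(Z, SSZ)))))
  →20  S(S(S(S(add(SZ, mul(Z, SSZ))))))
  →21  S(S(S(S(S(add(Z, mul(Z, SSZ)))))))
  →22  S(S(S(S(S(mul(Z, SSZ))))))
  →23  S^5(Z)

Answer: YES — reaches normal form S^5(Z) in 23 ≤ 23 steps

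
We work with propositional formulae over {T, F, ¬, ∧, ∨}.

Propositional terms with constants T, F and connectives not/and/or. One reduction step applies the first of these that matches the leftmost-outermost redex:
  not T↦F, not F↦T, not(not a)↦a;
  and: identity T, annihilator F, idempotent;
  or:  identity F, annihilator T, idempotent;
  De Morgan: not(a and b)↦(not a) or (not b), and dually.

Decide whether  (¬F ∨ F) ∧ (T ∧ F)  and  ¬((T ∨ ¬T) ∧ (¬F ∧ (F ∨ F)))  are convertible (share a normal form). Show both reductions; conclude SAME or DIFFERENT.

Term A:
  start: (¬F ∨ F) ∧ (T ∧ F)
  step 1: ¬F ∧ (T ∧ F)
  step 2: T ∧ (T ∧ F)
  step 3: T ∧ F
  step 4: F

Term B:
  start: ¬((T ∨ ¬T) ∧ (¬F ∧ (F ∨ F)))
  step 1: ¬(T ∨ ¬T) ∨ ¬(¬F ∧ (F ∨ F))
  step 2: (¬T ∧ ¬¬T) ∨ ¬(¬F ∧ (F ∨ F))
  step 3: (F ∧ ¬¬T) ∨ ¬(¬F ∧ (F ∨ F))
  step 4: F ∨ ¬(¬F ∧ (F ∨ F))
  step 5: ¬(¬F ∧ (F ∨ F))
  step 6: ¬¬F ∨ ¬(F ∨ F)
  step 7: F ∨ ¬(F ∨ F)
  step 8: ¬(F ∨ F)
  step 9: ¬F ∧ ¬F
  step 10: ¬F
  step 11: T

Answer: DIFFERENT — A ⇓ F, B ⇓ T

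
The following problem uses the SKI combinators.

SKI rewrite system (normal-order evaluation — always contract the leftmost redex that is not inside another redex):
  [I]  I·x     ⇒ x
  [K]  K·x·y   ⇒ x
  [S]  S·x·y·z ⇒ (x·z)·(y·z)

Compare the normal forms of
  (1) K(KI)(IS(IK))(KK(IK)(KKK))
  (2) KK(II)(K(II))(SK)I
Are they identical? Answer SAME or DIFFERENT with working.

Answer: SAME — A ⇓ I, B ⇓ I

Derivation:
Term A:
  start: K(KI)(IS(IK))(KK(IK)(KKK))
  →1  KI(KK(IK)(KKK))
  →2  I

Term B:
  start: KK(II)(K(II))(SK)I
  →1  K(K(II))(SK)I
  →2  K(II)I
  →3  II
  →4  I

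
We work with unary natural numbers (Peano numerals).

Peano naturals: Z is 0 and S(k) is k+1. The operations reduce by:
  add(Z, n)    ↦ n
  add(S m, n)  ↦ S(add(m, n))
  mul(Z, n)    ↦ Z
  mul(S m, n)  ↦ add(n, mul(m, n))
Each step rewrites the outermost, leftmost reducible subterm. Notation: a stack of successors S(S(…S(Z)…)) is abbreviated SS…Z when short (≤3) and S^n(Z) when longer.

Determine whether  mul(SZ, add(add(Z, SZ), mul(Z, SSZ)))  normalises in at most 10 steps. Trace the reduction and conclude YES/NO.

  start: mul(SZ, add(add(Z, SZ), mul(Z, SSZ)))
  [1] add(add(add(Z, SZ), mul(Z, SSZ)), mul(Z, add(add(Z, SZ), mul(Z, SSZ))))
  [2] add(add(SZ, mul(Z, SSZ)), mul(Z, add(add(Z, SZ), mul(Z, SSZ))))
  [3] add(S(add(Z, mul(Z, SSZ))), mul(Z, add(add(Z, SZ), mul(Z, SSZ))))
  [4] S(add(add(Z, mul(Z, SSZ)), mul(Z, add(add(Z, SZ), mul(Z, SSZ)))))
  [5] S(add(mul(Z, SSZ), mul(Z, add(add(Z, SZ), mul(Z, SSZ)))))
  [6] S(add(Z, mul(Z, add(add(Z, SZ), mul(Z, SSZ)))))
  [7] S(mul(Z, add(add(Z, SZ), mul(Z, SSZ))))
  [8] SZ

Answer: YES — reaches normal form SZ in 8 ≤ 10 steps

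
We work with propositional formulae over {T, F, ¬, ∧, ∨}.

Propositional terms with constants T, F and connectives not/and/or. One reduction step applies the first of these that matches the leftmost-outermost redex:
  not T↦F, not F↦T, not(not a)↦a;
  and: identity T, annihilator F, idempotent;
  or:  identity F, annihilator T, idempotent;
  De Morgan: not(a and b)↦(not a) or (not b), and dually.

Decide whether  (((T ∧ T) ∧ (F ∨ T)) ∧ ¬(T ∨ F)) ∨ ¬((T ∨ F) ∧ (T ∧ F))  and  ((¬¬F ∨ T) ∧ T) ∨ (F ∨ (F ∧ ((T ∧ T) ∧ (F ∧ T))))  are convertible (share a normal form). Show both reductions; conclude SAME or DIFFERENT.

Answer: SAME — A ⇓ T, B ⇓ T

Working:
Term A:
  start: (((T ∧ T) ∧ (F ∨ T)) ∧ ¬(T ∨ F)) ∨ ¬((T ∨ F) ∧ (T ∧ F))
  →1  ((T ∧ (F ∨ T)) ∧ ¬(T ∨ F)) ∨ ¬((T ∨ F) ∧ (T ∧ F))
  →2  ((F ∨ T) ∧ ¬(T ∨ F)) ∨ ¬((T ∨ F) ∧ (T ∧ F))
  →3  (T ∧ ¬(T ∨ F)) ∨ ¬((T ∨ F) ∧ (T ∧ F))
  →4  ¬(T ∨ F) ∨ ¬((T ∨ F) ∧ (T ∧ F))
  →5  (¬T ∧ ¬F) ∨ ¬((T ∨ F) ∧ (T ∧ F))
  →6  (F ∧ ¬F) ∨ ¬((T ∨ F) ∧ (T ∧ F))
  →7  F ∨ ¬((T ∨ F) ∧ (T ∧ F))
  →8  ¬((T ∨ F) ∧ (T ∧ F))
  →9  ¬(T ∨ F) ∨ ¬(T ∧ F)
  →10  (¬T ∧ ¬F) ∨ ¬(T ∧ F)
  →11  (F ∧ ¬F) ∨ ¬(T ∧ F)
  →12  F ∨ ¬(T ∧ F)
  →13  ¬(T ∧ F)
  →14  ¬T ∨ ¬F
  →15  F ∨ ¬F
  →16  ¬F
  →17  T

Term B:
  start: ((¬¬F ∨ T) ∧ T) ∨ (F ∨ (F ∧ ((T ∧ T) ∧ (F ∧ T))))
  →1  (¬¬F ∨ T) ∨ (F ∨ (F ∧ ((T ∧ T) ∧ (F ∧ T))))
  →2  T ∨ (F ∨ (F ∧ ((T ∧ T) ∧ (F ∧ T))))
  →3  T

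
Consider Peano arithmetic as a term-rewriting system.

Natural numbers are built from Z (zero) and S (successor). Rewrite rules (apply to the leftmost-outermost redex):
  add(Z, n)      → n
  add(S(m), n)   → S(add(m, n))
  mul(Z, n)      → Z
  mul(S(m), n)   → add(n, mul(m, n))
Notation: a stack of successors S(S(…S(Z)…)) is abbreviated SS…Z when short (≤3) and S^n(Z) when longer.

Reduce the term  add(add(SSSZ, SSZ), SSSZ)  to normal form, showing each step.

  start: add(add(SSSZ, SSZ), SSSZ)
  step 1: add(S(add(SSZ, SSZ)), SSSZ)
  step 2: S(add(add(SSZ, SSZ), SSSZ))
  step 3: S(add(S(add(SZ, SSZ)), SSSZ))
  step 4: S(S(add(add(SZ, SSZ), SSSZ)))
  step 5: S(S(add(S(add(Z, SSZ)), SSSZ)))
  step 6: S(S(S(add(add(Z, SSZ), SSSZ))))
  step 7: S(S(S(add(SSZ, SSSZ))))
  step 8: S(S(S(S(add(SZ, SSSZ)))))
  step 9: S(S(S(S(S(add(Z, SSSZ))))))
  step 10: S^8(Z)

Answer: normal form = S^8(Z)  (in 10 steps)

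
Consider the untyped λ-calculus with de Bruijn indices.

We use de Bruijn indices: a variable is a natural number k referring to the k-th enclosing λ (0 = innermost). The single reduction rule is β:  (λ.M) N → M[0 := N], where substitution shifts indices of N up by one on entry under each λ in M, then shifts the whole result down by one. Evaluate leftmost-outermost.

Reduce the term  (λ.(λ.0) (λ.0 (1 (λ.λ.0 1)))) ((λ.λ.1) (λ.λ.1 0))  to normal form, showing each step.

Answer: normal form = λ.0 (λ.λ.1 0)  (in 4 steps)

Working:
  start: (λ.(λ.0) (λ.0 (1 (λ.λ.0 1)))) ((λ.λ.1) (λ.λ.1 0))
  [1] (λ.0) (λ.0 ((λ.λ.1) (λ.λ.1 0) (λ.λ.0 1)))
  [2] λ.0 ((λ.λ.1) (λ.λ.1 0) (λ.λ.0 1))
  [3] λ.0 ((λ.λ.λ.1 0) (λ.λ.0 1))
  [4] λ.0 (λ.λ.1 0)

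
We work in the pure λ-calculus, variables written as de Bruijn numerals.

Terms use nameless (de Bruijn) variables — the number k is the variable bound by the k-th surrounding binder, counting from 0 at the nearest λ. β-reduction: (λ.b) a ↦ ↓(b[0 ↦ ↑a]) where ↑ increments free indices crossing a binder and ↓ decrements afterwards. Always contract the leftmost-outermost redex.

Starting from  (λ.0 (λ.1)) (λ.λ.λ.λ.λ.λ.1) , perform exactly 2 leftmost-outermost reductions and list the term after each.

Answer: after 2 steps: λ.λ.λ.λ.λ.1

Derivation:
  start: (λ.0 (λ.1)) (λ.λ.λ.λ.λ.λ.1)
  [1] (λ.λ.λ.λ.λ.λ.1) (λ.λ.λ.λ.λ.λ.λ.1)
  [2] λ.λ.λ.λ.λ.1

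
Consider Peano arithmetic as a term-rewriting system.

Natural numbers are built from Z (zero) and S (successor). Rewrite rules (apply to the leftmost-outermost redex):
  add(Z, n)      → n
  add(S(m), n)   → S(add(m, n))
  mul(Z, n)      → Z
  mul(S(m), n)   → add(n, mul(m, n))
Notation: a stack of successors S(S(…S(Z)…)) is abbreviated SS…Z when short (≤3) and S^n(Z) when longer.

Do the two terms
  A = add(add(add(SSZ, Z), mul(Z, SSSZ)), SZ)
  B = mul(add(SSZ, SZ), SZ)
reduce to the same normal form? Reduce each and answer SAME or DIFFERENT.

Answer: SAME — A ⇓ SSSZ, B ⇓ SSSZ

Working:
Term A:
  start: add(add(add(SSZ, Z), mul(Z, SSSZ)), SZ)
  step 1: add(add(S(add(SZ, Z)), mul(Z, SSSZ)), SZ)
  step 2: add(S(add(add(SZ, Z), mul(Z, SSSZ))), SZ)
  step 3: S(add(add(add(SZ, Z), mul(Z, SSSZ)), SZ))
  step 4: S(add(add(S(add(Z, Z)), mul(Z, SSSZ)), SZ))
  step 5: S(add(S(add(add(Z, Z), mul(Z, SSSZ))), SZ))
  step 6: S(S(add(add(add(Z, Z), mul(Z, SSSZ)), SZ)))
  step 7: S(S(add(add(Z, mul(Z, SSSZ)), SZ)))
  step 8: S(S(add(mul(Z, SSSZ), SZ)))
  step 9: S(S(add(Z, SZ)))
  step 10: SSSZ

Term B:
  start: mul(add(SSZ, SZ), SZ)
  step 1: mul(S(add(SZ, SZ)), SZ)
  step 2: add(SZ, mul(add(SZ, SZ), SZ))
  step 3: S(add(Z, mul(add(SZ, SZ), SZ)))
  step 4: S(mul(add(SZ, SZ), SZ))
  step 5: S(mul(S(add(Z, SZ)), SZ))
  step 6: S(add(SZ, mul(add(Z, SZ), SZ)))
  step 7: S(S(add(Z, mul(add(Z, SZ), SZ))))
  step 8: S(S(mul(add(Z, SZ), SZ)))
  step 9: S(S(mul(SZ, SZ)))
  step 10: S(S(add(SZ, mul(Z, SZ))))
  step 11: S(S(S(add(Z, mul(Z, SZ)))))
  step 12: S(S(S(mul(Z, SZ))))
  step 13: SSSZ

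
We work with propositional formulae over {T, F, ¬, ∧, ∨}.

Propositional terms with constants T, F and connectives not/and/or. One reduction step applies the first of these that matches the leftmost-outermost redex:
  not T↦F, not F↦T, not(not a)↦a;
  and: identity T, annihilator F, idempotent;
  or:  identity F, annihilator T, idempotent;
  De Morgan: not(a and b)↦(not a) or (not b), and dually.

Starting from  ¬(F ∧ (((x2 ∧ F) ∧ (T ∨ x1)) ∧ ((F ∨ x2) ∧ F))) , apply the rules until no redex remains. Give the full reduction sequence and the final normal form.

  start: ¬(F ∧ (((x2 ∧ F) ∧ (T ∨ x1)) ∧ ((F ∨ x2) ∧ F)))
  [1] ¬F ∨ ¬(((x2 ∧ F) ∧ (T ∨ x1)) ∧ ((F ∨ x2) ∧ F))
  [2] T ∨ ¬(((x2 ∧ F) ∧ (T ∨ x1)) ∧ ((F ∨ x2) ∧ F))
  [3] T

Answer: normal form = T  (in 3 steps)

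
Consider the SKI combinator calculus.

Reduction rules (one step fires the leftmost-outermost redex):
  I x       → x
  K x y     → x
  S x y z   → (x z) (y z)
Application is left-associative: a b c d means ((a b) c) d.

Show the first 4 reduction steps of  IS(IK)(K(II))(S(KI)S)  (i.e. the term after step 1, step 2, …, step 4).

Answer: after 4 steps: S(KI)S

Reduction:
  start: IS(IK)(K(II))(S(KI)S)
  →1  S(IK)(K(II))(S(KI)S)
  →2  IK(S(KI)S)(K(II)(S(KI)S))
  →3  K(S(KI)S)(K(II)(S(KI)S))
  →4  S(KI)S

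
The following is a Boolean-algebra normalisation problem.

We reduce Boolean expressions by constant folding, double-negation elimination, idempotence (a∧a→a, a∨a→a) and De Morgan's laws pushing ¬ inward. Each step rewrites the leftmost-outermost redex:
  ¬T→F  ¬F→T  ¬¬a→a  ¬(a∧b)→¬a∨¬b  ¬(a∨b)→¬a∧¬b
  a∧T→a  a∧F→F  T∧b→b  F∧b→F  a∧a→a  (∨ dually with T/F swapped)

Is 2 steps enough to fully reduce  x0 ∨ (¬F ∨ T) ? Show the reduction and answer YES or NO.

  start: x0 ∨ (¬F ∨ T)
  →1  x0 ∨ T
  →2  T

Answer: YES — reaches normal form T in 2 ≤ 2 steps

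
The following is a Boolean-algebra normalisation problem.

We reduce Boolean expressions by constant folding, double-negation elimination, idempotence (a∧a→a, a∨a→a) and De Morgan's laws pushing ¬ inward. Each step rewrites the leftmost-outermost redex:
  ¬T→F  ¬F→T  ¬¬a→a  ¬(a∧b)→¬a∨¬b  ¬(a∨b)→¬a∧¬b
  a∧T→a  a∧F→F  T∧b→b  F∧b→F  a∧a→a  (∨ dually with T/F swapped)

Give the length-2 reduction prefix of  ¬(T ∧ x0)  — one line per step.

  start: ¬(T ∧ x0)
  step 1: ¬T ∨ ¬x0
  step 2: F ∨ ¬x0

Answer: after 2 steps: F ∨ ¬x0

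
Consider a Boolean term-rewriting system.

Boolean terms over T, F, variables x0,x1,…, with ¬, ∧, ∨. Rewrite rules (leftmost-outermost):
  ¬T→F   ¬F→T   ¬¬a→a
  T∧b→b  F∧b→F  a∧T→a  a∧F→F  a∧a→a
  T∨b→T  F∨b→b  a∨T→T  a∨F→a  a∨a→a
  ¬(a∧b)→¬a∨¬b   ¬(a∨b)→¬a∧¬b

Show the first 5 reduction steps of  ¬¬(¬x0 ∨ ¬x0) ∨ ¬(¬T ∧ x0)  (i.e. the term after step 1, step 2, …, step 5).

  start: ¬¬(¬x0 ∨ ¬x0) ∨ ¬(¬T ∧ x0)
  step 1: (¬x0 ∨ ¬x0) ∨ ¬(¬T ∧ x0)
  step 2: ¬x0 ∨ ¬(¬T ∧ x0)
  step 3: ¬x0 ∨ (¬¬T ∨ ¬x0)
  step 4: ¬x0 ∨ (T ∨ ¬x0)
  step 5: ¬x0 ∨ T

Answer: after 5 steps: ¬x0 ∨ T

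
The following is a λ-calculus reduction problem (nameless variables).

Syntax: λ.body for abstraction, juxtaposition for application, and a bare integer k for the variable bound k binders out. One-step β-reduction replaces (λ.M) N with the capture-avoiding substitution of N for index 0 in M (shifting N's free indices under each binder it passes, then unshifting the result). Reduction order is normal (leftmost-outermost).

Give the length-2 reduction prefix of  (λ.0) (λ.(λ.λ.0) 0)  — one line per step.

  start: (λ.0) (λ.(λ.λ.0) 0)
  step 1: λ.(λ.λ.0) 0
  step 2: λ.λ.0

Answer: after 2 steps: λ.λ.0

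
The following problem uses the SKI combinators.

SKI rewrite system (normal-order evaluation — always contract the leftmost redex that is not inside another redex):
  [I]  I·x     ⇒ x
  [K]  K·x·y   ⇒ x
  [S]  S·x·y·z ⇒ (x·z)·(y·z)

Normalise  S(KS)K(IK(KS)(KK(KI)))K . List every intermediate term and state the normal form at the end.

Answer: normal form = S(K(KS))K  (in 4 steps)

Reduction:
  start: S(KS)K(IK(KS)(KK(KI)))K
  [1] KS(IK(KS)(KK(KI)))(K(IK(KS)(KK(KI))))K
  [2] S(K(IK(KS)(KK(KI))))K
  [3] S(K(K(KS)(KK(KI))))K
  [4] S(K(KS))K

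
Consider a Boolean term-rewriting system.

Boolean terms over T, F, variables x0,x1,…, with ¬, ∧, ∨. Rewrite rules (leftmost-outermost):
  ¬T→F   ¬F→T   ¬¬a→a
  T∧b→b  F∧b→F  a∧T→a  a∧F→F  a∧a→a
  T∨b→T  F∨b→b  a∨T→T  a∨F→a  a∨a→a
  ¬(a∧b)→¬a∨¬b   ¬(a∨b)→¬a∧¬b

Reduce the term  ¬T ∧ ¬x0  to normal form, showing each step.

  start: ¬T ∧ ¬x0
  →1  F ∧ ¬x0
  →2  F

Answer: normal form = F  (in 2 steps)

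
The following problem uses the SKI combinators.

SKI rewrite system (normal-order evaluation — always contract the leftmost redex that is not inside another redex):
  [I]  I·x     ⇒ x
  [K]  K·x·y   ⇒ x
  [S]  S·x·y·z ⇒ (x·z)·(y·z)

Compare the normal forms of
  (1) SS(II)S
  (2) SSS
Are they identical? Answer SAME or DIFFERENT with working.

Term A:
  start: SS(II)S
  →1  SS(IIS)
  →2  SS(IS)
  →3  SSS

Term B:
  start: SSS

Answer: SAME — A ⇓ SSS, B ⇓ SSS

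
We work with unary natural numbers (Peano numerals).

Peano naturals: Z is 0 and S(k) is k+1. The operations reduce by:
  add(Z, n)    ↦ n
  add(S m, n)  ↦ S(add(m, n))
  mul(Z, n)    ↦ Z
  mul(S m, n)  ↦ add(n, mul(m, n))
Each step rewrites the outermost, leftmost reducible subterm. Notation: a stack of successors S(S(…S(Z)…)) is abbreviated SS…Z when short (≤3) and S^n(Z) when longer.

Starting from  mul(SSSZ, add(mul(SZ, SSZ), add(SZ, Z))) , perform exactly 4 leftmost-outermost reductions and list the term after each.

  start: mul(SSSZ, add(mul(SZ, SSZ), add(SZ, Z)))
  step 1: add(add(mul(SZ, SSZ), add(SZ, Z)), mul(SSZ, add(mul(SZ, SSZ), add(SZ, Z))))
  step 2: add(add(add(SSZ, mul(Z, SSZ)), add(SZ, Z)), mul(SSZ, add(mul(SZ, SSZ), add(SZ, Z))))
  step 3: add(add(S(add(SZ, mul(Z, SSZ))), add(SZ, Z)), mul(SSZ, add(mul(SZ, SSZ), add(SZ, Z))))
  step 4: add(S(add(add(SZ, mul(Z, SSZ)), add(SZ, Z))), mul(SSZ, add(mul(SZ, SSZ), add(SZ, Z))))

Answer: after 4 steps: add(S(add(add(SZ, mul(Z, SSZ)), add(SZ, Z))), mul(SSZ, add(mul(SZ, SSZ), add(SZ, Z))))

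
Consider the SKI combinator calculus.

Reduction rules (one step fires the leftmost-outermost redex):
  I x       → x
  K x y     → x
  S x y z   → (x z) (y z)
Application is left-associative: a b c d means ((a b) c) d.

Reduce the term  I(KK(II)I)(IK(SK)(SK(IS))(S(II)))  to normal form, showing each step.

  start: I(KK(II)I)(IK(SK)(SK(IS))(S(II)))
  [1] KK(II)I(IK(SK)(SK(IS))(S(II)))
  [2] KI(IK(SK)(SK(IS))(S(II)))
  [3] I

Answer: normal form = I  (in 3 steps)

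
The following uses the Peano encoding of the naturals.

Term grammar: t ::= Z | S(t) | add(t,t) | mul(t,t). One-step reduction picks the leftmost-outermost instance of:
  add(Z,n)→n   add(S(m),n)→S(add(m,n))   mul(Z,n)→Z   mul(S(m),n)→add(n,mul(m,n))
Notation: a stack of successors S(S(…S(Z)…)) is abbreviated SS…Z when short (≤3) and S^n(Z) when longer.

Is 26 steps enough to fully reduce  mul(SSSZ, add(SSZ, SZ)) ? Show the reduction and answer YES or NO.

Answer: YES — reaches normal form S^9(Z) in 25 ≤ 26 steps

Working:
  start: mul(SSSZ, add(SSZ, SZ))
  [1] add(add(SSZ, SZ), mul(SSZ, add(SSZ, SZ)))
  [2] add(S(add(SZ, SZ)), mul(SSZ, add(SSZ, SZ)))
  [3] S(add(add(SZ, SZ), mul(SSZ, add(SSZ, SZ))))
  [4] S(add(S(add(Z, SZ)), mul(SSZ, add(SSZ, SZ))))
  [5] S(S(add(add(Z, SZ), mul(SSZ, add(SSZ, SZ)))))
  [6] S(S(add(SZ, mul(SSZ, add(SSZ, SZ)))))
  [7] S(S(S(add(Z, mul(SSZ, add(SSZ, SZ))))))
  [8] S(S(S(mul(SSZ, add(SSZ, SZ)))))
  [9] S(S(S(add(add(SSZ, SZ), mul(SZ, add(SSZ, SZ))))))
  [10] S(S(S(add(S(add(SZ, SZ)), mul(SZ, add(SSZ, SZ))))))
  [11] S(S(S(S(add(add(SZ, SZ), mul(SZ, add(SSZ, SZ)))))))
  [12] S(S(S(S(add(S(add(Z, SZ)), mul(SZ, add(SSZ, SZ)))))))
  [13] S(S(S(S(S(add(add(Z, SZ), mul(SZ, add(SSZ, SZ))))))))
  [14] S(S(S(S(S(add(SZ, mul(SZ, add(SSZ, SZ))))))))
  [15] S(S(S(S(S(S(add(Z, mul(SZ, add(SSZ, SZ)))))))))
  [16] S(S(S(S(S(S(mul(SZ, add(SSZ, SZ))))))))
  [17] S(S(S(S(S(S(add(add(SSZ, SZ), mul(Z, add(SSZ, SZ)))))))))
  [18] S(S(S(S(S(S(add(S(add(SZ, SZ)), mul(Z, add(SSZ, SZ)))))))))
  [19] S(S(S(S(S(S(S(add(add(SZ, SZ), mul(Z, add(SSZ, SZ))))))))))
  [20] S(S(S(S(S(S(S(add(S(add(Z, SZ)), mul(Z, add(SSZ, SZ))))))))))
  [21] S(S(S(S(S(S(S(S(add(add(Z, SZ), mul(Z, add(SSZ, SZ)))))))))))
  [22] S(S(S(S(S(S(S(S(add(SZ, mul(Z, add(SSZ, SZ)))))))))))
  [23] S(S(S(S(S(S(S(S(S(add(Z, mul(Z, add(SSZ, SZ))))))))))))
  [24] S(S(S(S(S(S(S(S(S(mul(Z, add(SSZ, SZ)))))))))))
  [25] S^9(Z)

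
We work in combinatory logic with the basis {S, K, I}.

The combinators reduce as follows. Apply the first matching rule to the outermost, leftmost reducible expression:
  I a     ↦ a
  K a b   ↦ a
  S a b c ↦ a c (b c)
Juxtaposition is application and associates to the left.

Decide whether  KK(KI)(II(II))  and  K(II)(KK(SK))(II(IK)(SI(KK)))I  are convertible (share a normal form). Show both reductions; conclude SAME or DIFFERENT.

Answer: DIFFERENT — A ⇓ KI, B ⇓ SI(KK)

Working:
Term A:
  start: KK(KI)(II(II))
  step 1: K(II(II))
  step 2: K(I(II))
  step 3: K(II)
  step 4: KI

Term B:
  start: K(II)(KK(SK))(II(IK)(SI(KK)))I
  step 1: II(II(IK)(SI(KK)))I
  step 2: I(II(IK)(SI(KK)))I
  step 3: II(IK)(SI(KK))I
  step 4: I(IK)(SI(KK))I
  step 5: IK(SI(KK))I
  step 6: K(SI(KK))I
  step 7: SI(KK)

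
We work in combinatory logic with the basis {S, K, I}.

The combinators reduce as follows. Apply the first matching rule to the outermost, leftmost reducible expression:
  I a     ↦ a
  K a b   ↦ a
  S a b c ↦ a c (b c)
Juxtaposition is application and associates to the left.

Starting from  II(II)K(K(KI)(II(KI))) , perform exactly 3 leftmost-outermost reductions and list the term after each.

Answer: after 3 steps: IK(K(KI)(II(KI)))

Working:
  start: II(II)K(K(KI)(II(KI)))
  →1  I(II)K(K(KI)(II(KI)))
  →2  IIK(K(KI)(II(KI)))
  →3  IK(K(KI)(II(KI)))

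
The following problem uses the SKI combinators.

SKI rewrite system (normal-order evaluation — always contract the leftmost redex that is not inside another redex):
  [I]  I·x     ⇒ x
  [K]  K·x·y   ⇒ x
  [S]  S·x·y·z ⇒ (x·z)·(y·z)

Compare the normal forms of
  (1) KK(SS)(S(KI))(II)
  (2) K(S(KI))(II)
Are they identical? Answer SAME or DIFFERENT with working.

Answer: SAME — A ⇓ S(KI), B ⇓ S(KI)

Working:
Term A:
  start: KK(SS)(S(KI))(II)
  →1  K(S(KI))(II)
  →2  S(KI)

Term B:
  start: K(S(KI))(II)
  →1  S(KI)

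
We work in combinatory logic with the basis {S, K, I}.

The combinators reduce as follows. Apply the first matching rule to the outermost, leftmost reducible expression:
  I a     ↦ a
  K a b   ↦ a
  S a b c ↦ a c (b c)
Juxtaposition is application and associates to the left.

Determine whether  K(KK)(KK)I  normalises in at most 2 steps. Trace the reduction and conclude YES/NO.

  start: K(KK)(KK)I
  step 1: KKI
  step 2: K

Answer: YES — reaches normal form K in 2 ≤ 2 steps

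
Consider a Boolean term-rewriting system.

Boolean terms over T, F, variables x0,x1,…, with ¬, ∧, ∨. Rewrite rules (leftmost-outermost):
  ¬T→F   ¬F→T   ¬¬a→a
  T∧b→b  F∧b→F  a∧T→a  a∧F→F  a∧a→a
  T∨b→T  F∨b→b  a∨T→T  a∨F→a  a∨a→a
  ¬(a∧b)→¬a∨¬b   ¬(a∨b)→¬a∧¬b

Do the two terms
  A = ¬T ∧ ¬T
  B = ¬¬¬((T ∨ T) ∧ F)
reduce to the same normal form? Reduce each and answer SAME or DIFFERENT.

Term A:
  start: ¬T ∧ ¬T
  [1] ¬T
  [2] F

Term B:
  start: ¬¬¬((T ∨ T) ∧ F)
  [1] ¬((T ∨ T) ∧ F)
  [2] ¬(T ∨ T) ∨ ¬F
  [3] (¬T ∧ ¬T) ∨ ¬F
  [4] ¬T ∨ ¬F
  [5] F ∨ ¬F
  [6] ¬F
  [7] T

Answer: DIFFERENT — A ⇓ F, B ⇓ T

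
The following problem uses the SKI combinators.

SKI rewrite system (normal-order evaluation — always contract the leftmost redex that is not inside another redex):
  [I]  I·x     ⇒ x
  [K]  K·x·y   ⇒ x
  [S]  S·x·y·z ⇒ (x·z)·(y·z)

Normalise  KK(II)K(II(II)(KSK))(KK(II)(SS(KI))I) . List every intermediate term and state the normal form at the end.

Answer: normal form = K(SS(KI))  (in 4 steps)

Derivation:
  start: KK(II)K(II(II)(KSK))(KK(II)(SS(KI))I)
  step 1: KK(II(II)(KSK))(KK(II)(SS(KI))I)
  step 2: K(KK(II)(SS(KI))I)
  step 3: K(K(SS(KI))I)
  step 4: K(SS(KI))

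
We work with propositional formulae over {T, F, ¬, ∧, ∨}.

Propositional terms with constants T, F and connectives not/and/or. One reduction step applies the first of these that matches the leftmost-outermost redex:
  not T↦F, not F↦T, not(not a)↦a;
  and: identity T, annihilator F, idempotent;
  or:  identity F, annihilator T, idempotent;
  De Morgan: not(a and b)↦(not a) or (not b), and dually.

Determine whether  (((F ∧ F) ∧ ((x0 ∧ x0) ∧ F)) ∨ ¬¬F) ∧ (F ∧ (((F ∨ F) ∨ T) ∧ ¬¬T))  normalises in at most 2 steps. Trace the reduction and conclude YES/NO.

  start: (((F ∧ F) ∧ ((x0 ∧ x0) ∧ F)) ∨ ¬¬F) ∧ (F ∧ (((F ∨ F) ∨ T) ∧ ¬¬T))
  →1  ((F ∧ ((x0 ∧ x0) ∧ F)) ∨ ¬¬F) ∧ (F ∧ (((F ∨ F) ∨ T) ∧ ¬¬T))
  →2  (F ∨ ¬¬F) ∧ (F ∧ (((F ∨ F) ∨ T) ∧ ¬¬T))

Answer: NO — after 2 steps the term is (F ∨ ¬¬F) ∧ (F ∧ (((F ∨ F) ∨ T) ∧ ¬¬T)), not yet normal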